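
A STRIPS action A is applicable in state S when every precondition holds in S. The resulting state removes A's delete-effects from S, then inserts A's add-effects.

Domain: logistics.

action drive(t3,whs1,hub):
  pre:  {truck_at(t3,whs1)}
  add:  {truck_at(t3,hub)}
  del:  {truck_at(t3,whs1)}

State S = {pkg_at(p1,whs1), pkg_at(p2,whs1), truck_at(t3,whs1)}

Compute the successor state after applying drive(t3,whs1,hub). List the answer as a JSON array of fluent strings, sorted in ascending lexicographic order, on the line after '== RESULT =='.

Progress:
  pre ⊆ S: {truck_at(t3,whs1)} ⊆ S  — applicable
  S \ del = {pkg_at(p1,whs1), pkg_at(p2,whs1)}
  ∪ add   = {pkg_at(p1,whs1), pkg_at(p2,whs1), truck_at(t3,hub)}

== RESULT ==
["pkg_at(p1,whs1)", "pkg_at(p2,whs1)", "truck_at(t3,hub)"]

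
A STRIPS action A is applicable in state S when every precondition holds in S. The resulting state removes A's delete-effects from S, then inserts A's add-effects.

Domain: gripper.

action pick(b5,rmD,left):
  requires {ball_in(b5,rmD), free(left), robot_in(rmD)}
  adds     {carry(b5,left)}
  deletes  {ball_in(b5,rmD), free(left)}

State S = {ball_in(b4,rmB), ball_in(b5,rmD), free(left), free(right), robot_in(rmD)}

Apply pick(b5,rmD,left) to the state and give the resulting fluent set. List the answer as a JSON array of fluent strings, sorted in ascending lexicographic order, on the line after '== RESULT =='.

Compute (S \ del) ∪ add:
  pre ⊆ S: {ball_in(b5,rmD), free(left), robot_in(rmD)} ⊆ S  — applicable
  S \ del = {ball_in(b4,rmB), free(right), robot_in(rmD)}
  ∪ add   = {ball_in(b4,rmB), carry(b5,left), free(right), robot_in(rmD)}

== RESULT ==
["ball_in(b4,rmB)", "carry(b5,left)", "free(right)", "robot_in(rmD)"]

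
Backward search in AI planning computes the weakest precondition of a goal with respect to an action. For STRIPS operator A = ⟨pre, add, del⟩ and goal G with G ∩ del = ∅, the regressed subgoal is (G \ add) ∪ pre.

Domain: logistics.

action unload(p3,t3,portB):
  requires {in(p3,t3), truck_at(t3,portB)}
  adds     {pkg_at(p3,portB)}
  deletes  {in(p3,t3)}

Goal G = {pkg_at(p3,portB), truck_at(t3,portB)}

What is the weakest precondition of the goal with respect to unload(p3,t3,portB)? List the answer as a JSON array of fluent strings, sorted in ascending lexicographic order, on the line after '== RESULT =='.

Regress:
  G ∩ del = {}  (empty — regression defined)
  G \ add = {pkg_at(p3,portB), truck_at(t3,portB)} \ {pkg_at(p3,portB)} = {truck_at(t3,portB)}
  ∪ pre   = {truck_at(t3,portB)} ∪ {in(p3,t3), truck_at(t3,portB)}
          = {in(p3,t3), truck_at(t3,portB)}

== RESULT ==
["in(p3,t3)", "truck_at(t3,portB)"]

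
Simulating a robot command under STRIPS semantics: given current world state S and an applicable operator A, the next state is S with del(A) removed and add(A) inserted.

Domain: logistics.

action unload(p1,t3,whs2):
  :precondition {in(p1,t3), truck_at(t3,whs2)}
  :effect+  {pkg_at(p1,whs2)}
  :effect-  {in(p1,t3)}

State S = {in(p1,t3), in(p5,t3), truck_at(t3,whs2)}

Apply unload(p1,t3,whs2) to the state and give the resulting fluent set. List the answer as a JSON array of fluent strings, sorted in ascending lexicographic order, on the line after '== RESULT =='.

Progress:
  pre ⊆ S: {in(p1,t3), truck_at(t3,whs2)} ⊆ S  — applicable
  S \ del = {in(p5,t3), truck_at(t3,whs2)}
  ∪ add   = {in(p5,t3), pkg_at(p1,whs2), truck_at(t3,whs2)}

== RESULT ==
["in(p5,t3)", "pkg_at(p1,whs2)", "truck_at(t3,whs2)"]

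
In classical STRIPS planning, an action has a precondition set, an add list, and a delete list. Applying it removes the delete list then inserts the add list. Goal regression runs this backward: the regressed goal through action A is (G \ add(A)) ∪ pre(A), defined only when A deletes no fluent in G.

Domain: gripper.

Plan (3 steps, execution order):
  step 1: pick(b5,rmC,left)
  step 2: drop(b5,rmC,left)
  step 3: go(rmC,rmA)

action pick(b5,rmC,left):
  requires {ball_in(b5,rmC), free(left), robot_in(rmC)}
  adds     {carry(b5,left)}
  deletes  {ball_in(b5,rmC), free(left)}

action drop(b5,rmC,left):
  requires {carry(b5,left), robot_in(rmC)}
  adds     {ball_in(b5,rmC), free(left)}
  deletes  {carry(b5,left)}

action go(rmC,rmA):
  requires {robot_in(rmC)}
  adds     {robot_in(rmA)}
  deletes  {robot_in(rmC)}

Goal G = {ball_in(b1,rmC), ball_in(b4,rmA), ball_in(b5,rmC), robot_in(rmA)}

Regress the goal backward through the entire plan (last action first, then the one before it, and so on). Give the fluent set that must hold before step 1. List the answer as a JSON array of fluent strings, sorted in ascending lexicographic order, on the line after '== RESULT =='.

Regress step by step:
  through step 3 (go(rmC,rmA)): drop {robot_in(rmA)}, keep {ball_in(b1,rmC), ball_in(b4,rmA), ball_in(b5,rmC)}, require {robot_in(rmC)}
    → {ball_in(b1,rmC), ball_in(b4,rmA), ball_in(b5,rmC), robot_in(rmC)}
  through step 2 (drop(b5,rmC,left)): drop {ball_in(b5,rmC)}, keep {ball_in(b1,rmC), ball_in(b4,rmA), robot_in(rmC)}, require {carry(b5,left), robot_in(rmC)}
    → {ball_in(b1,rmC), ball_in(b4,rmA), carry(b5,left), robot_in(rmC)}
  through step 1 (pick(b5,rmC,left)): drop {carry(b5,left)}, keep {ball_in(b1,rmC), ball_in(b4,rmA), robot_in(rmC)}, require {ball_in(b5,rmC), free(left), robot_in(rmC)}
    → {ball_in(b1,rmC), ball_in(b4,rmA), ball_in(b5,rmC), free(left), robot_in(rmC)}

== RESULT ==
["ball_in(b1,rmC)", "ball_in(b4,rmA)", "ball_in(b5,rmC)", "free(left)", "robot_in(rmC)"]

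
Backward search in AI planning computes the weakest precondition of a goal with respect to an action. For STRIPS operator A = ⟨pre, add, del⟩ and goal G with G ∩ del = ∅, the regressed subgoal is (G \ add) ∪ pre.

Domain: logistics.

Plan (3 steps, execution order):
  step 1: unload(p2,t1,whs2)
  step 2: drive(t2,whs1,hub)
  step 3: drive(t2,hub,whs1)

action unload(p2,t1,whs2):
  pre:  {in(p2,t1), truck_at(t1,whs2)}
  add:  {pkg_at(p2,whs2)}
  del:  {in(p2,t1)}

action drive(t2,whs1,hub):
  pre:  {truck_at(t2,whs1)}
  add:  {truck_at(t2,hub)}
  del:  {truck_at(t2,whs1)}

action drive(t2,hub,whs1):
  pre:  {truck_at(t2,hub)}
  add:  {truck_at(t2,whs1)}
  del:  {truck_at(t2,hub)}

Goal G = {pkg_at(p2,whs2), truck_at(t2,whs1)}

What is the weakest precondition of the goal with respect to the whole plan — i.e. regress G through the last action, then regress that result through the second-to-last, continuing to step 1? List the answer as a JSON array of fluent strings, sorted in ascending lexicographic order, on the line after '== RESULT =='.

Regress step by step:
  through step 3 (drive(t2,hub,whs1)): drop {truck_at(t2,whs1)}, keep {pkg_at(p2,whs2)}, require {truck_at(t2,hub)}
    → {pkg_at(p2,whs2), truck_at(t2,hub)}
  through step 2 (drive(t2,whs1,hub)): drop {truck_at(t2,hub)}, keep {pkg_at(p2,whs2)}, require {truck_at(t2,whs1)}
    → {pkg_at(p2,whs2), truck_at(t2,whs1)}
  through step 1 (unload(p2,t1,whs2)): drop {pkg_at(p2,whs2)}, keep {truck_at(t2,whs1)}, require {in(p2,t1), truck_at(t1,whs2)}
    → {in(p2,t1), truck_at(t1,whs2), truck_at(t2,whs1)}

== RESULT ==
["in(p2,t1)", "truck_at(t1,whs2)", "truck_at(t2,whs1)"]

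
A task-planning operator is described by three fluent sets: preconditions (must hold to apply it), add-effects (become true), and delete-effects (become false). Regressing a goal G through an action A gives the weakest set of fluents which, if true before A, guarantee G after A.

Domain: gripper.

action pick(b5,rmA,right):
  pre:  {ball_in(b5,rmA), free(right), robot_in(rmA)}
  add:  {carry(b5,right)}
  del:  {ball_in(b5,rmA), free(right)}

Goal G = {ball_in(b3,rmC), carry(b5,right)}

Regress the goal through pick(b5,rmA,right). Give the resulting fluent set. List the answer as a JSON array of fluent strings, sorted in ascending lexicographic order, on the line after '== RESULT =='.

Compute (G \ add) ∪ pre:
  G ∩ del = {}  (empty — regression defined)
  G \ add = {ball_in(b3,rmC), carry(b5,right)} \ {carry(b5,right)} = {ball_in(b3,rmC)}
  ∪ pre   = {ball_in(b3,rmC)} ∪ {ball_in(b5,rmA), free(right), robot_in(rmA)}
          = {ball_in(b3,rmC), ball_in(b5,rmA), free(right), robot_in(rmA)}

== RESULT ==
["ball_in(b3,rmC)", "ball_in(b5,rmA)", "free(right)", "robot_in(rmA)"]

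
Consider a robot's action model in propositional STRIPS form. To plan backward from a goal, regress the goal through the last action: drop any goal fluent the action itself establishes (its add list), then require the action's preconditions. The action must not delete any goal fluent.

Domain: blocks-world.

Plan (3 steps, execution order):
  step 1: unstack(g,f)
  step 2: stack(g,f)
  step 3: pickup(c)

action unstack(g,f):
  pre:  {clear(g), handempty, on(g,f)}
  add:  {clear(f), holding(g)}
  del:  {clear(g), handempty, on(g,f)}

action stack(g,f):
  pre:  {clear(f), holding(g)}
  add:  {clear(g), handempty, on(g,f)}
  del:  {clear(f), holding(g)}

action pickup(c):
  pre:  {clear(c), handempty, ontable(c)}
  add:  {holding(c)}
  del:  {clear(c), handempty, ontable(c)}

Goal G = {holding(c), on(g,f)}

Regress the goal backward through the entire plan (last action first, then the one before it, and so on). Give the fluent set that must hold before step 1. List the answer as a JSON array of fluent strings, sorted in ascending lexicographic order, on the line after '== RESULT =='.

Regress step by step:
  through step 3 (pickup(c)): drop {holding(c)}, keep {on(g,f)}, require {clear(c), handempty, ontable(c)}
    → {clear(c), handempty, on(g,f), ontable(c)}
  through step 2 (stack(g,f)): drop {handempty, on(g,f)}, keep {clear(c), ontable(c)}, require {clear(f), holding(g)}
    → {clear(c), clear(f), holding(g), ontable(c)}
  through step 1 (unstack(g,f)): drop {clear(f), holding(g)}, keep {clear(c), ontable(c)}, require {clear(g), handempty, on(g,f)}
    → {clear(c), clear(g), handempty, on(g,f), ontable(c)}

== RESULT ==
["clear(c)", "clear(g)", "handempty", "on(g,f)", "ontable(c)"]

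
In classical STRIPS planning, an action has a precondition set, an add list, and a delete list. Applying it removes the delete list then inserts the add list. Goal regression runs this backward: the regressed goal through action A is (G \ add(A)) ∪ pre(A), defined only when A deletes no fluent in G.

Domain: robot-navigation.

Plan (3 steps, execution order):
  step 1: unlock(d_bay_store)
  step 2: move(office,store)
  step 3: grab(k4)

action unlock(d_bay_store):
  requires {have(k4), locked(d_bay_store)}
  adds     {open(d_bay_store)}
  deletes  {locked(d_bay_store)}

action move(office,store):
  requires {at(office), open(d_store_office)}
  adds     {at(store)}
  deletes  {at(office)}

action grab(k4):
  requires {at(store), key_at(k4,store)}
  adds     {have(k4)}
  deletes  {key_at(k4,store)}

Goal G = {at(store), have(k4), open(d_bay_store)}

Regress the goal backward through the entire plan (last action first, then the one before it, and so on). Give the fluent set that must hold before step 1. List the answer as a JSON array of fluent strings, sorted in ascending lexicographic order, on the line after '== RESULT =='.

Work backward from the goal:
  through step 3 (grab(k4)): drop {have(k4)}, keep {at(store), open(d_bay_store)}, require {at(store), key_at(k4,store)}
    → {at(store), key_at(k4,store), open(d_bay_store)}
  through step 2 (move(office,store)): drop {at(store)}, keep {key_at(k4,store), open(d_bay_store)}, require {at(office), open(d_store_office)}
    → {at(office), key_at(k4,store), open(d_bay_store), open(d_store_office)}
  through step 1 (unlock(d_bay_store)): drop {open(d_bay_store)}, keep {at(office), key_at(k4,store), open(d_store_office)}, require {have(k4), locked(d_bay_store)}
    → {at(office), have(k4), key_at(k4,store), locked(d_bay_store), open(d_store_office)}

== RESULT ==
["at(office)", "have(k4)", "key_at(k4,store)", "locked(d_bay_store)", "open(d_store_office)"]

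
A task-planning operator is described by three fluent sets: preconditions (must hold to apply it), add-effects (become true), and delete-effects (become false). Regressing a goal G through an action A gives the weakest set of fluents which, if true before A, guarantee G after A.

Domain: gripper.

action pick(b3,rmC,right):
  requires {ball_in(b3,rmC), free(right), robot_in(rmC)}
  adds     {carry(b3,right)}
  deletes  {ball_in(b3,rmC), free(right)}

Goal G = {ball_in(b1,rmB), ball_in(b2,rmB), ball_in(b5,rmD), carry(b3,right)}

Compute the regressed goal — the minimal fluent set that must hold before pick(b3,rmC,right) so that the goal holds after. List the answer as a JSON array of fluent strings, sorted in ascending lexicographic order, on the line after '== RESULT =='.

Compute (G \ add) ∪ pre:
  G ∩ del = {}  (empty — regression defined)
  G \ add = {ball_in(b1,rmB), ball_in(b2,rmB), ball_in(b5,rmD), carry(b3,right)} \ {carry(b3,right)} = {ball_in(b1,rmB), ball_in(b2,rmB), ball_in(b5,rmD)}
  ∪ pre   = {ball_in(b1,rmB), ball_in(b2,rmB), ball_in(b5,rmD)} ∪ {ball_in(b3,rmC), free(right), robot_in(rmC)}
          = {ball_in(b1,rmB), ball_in(b2,rmB), ball_in(b3,rmC), ball_in(b5,rmD), free(right), robot_in(rmC)}

== RESULT ==
["ball_in(b1,rmB)", "ball_in(b2,rmB)", "ball_in(b3,rmC)", "ball_in(b5,rmD)", "free(right)", "robot_in(rmC)"]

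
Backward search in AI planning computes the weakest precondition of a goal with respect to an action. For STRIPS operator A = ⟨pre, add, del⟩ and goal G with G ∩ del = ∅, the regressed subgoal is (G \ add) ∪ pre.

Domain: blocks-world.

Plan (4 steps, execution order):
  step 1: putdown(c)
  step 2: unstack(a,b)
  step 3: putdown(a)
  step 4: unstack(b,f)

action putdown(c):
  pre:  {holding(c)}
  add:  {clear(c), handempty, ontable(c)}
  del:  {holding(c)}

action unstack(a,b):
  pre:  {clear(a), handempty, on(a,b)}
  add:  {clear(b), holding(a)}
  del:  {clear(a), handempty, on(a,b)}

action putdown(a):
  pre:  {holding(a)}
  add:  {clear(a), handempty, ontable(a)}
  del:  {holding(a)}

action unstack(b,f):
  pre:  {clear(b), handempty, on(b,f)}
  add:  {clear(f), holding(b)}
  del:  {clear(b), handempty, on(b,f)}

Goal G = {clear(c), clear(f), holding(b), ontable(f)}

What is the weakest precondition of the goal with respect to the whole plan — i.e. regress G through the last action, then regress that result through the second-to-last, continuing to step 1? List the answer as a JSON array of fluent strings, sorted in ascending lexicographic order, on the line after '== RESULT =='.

Regress step by step:
  through step 4 (unstack(b,f)): drop {clear(f), holding(b)}, keep {clear(c), ontable(f)}, require {clear(b), handempty, on(b,f)}
    → {clear(b), clear(c), handempty, on(b,f), ontable(f)}
  through step 3 (putdown(a)): drop {handempty}, keep {clear(b), clear(c), on(b,f), ontable(f)}, require {holding(a)}
    → {clear(b), clear(c), holding(a), on(b,f), ontable(f)}
  through step 2 (unstack(a,b)): drop {clear(b), holding(a)}, keep {clear(c), on(b,f), ontable(f)}, require {clear(a), handempty, on(a,b)}
    → {clear(a), clear(c), handempty, on(a,b), on(b,f), ontable(f)}
  through step 1 (putdown(c)): drop {clear(c), handempty}, keep {clear(a), on(a,b), on(b,f), ontable(f)}, require {holding(c)}
    → {clear(a), holding(c), on(a,b), on(b,f), ontable(f)}

== RESULT ==
["clear(a)", "holding(c)", "on(a,b)", "on(b,f)", "ontable(f)"]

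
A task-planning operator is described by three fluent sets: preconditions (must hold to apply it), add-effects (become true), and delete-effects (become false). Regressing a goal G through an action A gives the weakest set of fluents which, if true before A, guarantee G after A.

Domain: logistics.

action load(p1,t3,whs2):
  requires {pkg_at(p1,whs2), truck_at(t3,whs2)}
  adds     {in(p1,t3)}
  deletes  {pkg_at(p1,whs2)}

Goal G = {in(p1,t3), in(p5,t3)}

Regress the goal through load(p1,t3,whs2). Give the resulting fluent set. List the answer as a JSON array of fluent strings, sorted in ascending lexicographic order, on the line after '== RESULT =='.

Regress:
  G ∩ del = {}  (empty — regression defined)
  G \ add = {in(p1,t3), in(p5,t3)} \ {in(p1,t3)} = {in(p5,t3)}
  ∪ pre   = {in(p5,t3)} ∪ {pkg_at(p1,whs2), truck_at(t3,whs2)}
          = {in(p5,t3), pkg_at(p1,whs2), truck_at(t3,whs2)}

== RESULT ==
["in(p5,t3)", "pkg_at(p1,whs2)", "truck_at(t3,whs2)"]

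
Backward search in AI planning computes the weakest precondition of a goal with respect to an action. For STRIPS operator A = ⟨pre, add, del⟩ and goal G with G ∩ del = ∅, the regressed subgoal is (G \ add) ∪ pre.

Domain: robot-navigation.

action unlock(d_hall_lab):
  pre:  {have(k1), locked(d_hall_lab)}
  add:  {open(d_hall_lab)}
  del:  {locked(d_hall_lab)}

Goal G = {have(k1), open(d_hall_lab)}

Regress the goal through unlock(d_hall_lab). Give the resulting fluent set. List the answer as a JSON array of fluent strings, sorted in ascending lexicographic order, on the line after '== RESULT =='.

Regress:
  G ∩ del = {}  (empty — regression defined)
  G \ add = {have(k1), open(d_hall_lab)} \ {open(d_hall_lab)} = {have(k1)}
  ∪ pre   = {have(k1)} ∪ {have(k1), locked(d_hall_lab)}
          = {have(k1), locked(d_hall_lab)}

== RESULT ==
["have(k1)", "locked(d_hall_lab)"]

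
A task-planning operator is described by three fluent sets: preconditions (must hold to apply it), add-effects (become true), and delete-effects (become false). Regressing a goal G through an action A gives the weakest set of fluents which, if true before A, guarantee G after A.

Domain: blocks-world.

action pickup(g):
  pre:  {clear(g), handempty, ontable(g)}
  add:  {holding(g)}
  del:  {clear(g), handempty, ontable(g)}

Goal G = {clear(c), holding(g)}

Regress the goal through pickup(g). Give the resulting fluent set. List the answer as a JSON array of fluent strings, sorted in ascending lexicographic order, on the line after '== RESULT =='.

Compute (G \ add) ∪ pre:
  G ∩ del = {}  (empty — regression defined)
  G \ add = {clear(c), holding(g)} \ {holding(g)} = {clear(c)}
  ∪ pre   = {clear(c)} ∪ {clear(g), handempty, ontable(g)}
          = {clear(c), clear(g), handempty, ontable(g)}

== RESULT ==
["clear(c)", "clear(g)", "handempty", "ontable(g)"]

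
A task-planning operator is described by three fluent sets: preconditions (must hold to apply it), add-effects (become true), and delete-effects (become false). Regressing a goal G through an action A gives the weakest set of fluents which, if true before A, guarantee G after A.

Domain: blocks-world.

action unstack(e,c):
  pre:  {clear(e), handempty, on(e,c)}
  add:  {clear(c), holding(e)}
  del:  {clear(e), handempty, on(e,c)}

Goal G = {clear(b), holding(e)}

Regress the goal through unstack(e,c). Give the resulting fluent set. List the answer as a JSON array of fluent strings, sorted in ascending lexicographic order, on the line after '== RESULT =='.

Compute (G \ add) ∪ pre:
  G ∩ del = {}  (empty — regression defined)
  G \ add = {clear(b), holding(e)} \ {clear(c), holding(e)} = {clear(b)}
  ∪ pre   = {clear(b)} ∪ {clear(e), handempty, on(e,c)}
          = {clear(b), clear(e), handempty, on(e,c)}

== RESULT ==
["clear(b)", "clear(e)", "handempty", "on(e,c)"]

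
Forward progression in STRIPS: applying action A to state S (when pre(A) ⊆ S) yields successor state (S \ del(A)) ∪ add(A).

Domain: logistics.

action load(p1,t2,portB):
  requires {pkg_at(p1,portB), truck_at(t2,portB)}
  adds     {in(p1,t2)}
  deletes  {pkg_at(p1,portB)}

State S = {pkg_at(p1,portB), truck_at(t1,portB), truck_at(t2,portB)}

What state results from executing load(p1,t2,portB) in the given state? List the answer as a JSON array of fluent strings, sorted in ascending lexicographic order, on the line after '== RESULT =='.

Progress:
  pre ⊆ S: {pkg_at(p1,portB), truck_at(t2,portB)} ⊆ S  — applicable
  S \ del = {truck_at(t1,portB), truck_at(t2,portB)}
  ∪ add   = {in(p1,t2), truck_at(t1,portB), truck_at(t2,portB)}

== RESULT ==
["in(p1,t2)", "truck_at(t1,portB)", "truck_at(t2,portB)"]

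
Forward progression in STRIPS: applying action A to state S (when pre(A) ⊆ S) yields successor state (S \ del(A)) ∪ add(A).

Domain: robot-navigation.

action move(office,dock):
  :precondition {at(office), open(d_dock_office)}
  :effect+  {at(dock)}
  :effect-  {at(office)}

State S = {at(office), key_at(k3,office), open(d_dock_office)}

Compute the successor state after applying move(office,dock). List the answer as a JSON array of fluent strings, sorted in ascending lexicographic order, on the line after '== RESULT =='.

Progress:
  pre ⊆ S: {at(office), open(d_dock_office)} ⊆ S  — applicable
  S \ del = {key_at(k3,office), open(d_dock_office)}
  ∪ add   = {at(dock), key_at(k3,office), open(d_dock_office)}

== RESULT ==
["at(dock)", "key_at(k3,office)", "open(d_dock_office)"]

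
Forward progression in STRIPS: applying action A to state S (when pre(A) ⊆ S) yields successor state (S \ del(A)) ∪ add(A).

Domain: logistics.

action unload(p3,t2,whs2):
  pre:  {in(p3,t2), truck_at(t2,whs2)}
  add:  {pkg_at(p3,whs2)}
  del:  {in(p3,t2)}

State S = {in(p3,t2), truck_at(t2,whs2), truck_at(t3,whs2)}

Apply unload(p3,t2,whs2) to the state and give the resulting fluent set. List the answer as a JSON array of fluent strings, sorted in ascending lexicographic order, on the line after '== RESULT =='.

Progress:
  pre ⊆ S: {in(p3,t2), truck_at(t2,whs2)} ⊆ S  — applicable
  S \ del = {truck_at(t2,whs2), truck_at(t3,whs2)}
  ∪ add   = {pkg_at(p3,whs2), truck_at(t2,whs2), truck_at(t3,whs2)}

== RESULT ==
["pkg_at(p3,whs2)", "truck_at(t2,whs2)", "truck_at(t3,whs2)"]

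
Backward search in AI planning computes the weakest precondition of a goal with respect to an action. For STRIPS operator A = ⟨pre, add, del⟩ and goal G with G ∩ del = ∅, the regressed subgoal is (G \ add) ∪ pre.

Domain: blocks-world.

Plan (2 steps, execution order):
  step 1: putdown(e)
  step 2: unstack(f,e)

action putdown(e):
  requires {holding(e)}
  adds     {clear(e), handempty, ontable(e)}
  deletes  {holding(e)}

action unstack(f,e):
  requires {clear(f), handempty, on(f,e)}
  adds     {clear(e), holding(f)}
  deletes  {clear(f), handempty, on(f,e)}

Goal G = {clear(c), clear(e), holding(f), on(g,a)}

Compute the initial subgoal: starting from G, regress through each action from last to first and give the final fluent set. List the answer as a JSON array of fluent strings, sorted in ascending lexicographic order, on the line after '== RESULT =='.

Work backward from the goal:
  through step 2 (unstack(f,e)): drop {clear(e), holding(f)}, keep {clear(c), on(g,a)}, require {clear(f), handempty, on(f,e)}
    → {clear(c), clear(f), handempty, on(f,e), on(g,a)}
  through step 1 (putdown(e)): drop {handempty}, keep {clear(c), clear(f), on(f,e), on(g,a)}, require {holding(e)}
    → {clear(c), clear(f), holding(e), on(f,e), on(g,a)}

== RESULT ==
["clear(c)", "clear(f)", "holding(e)", "on(f,e)", "on(g,a)"]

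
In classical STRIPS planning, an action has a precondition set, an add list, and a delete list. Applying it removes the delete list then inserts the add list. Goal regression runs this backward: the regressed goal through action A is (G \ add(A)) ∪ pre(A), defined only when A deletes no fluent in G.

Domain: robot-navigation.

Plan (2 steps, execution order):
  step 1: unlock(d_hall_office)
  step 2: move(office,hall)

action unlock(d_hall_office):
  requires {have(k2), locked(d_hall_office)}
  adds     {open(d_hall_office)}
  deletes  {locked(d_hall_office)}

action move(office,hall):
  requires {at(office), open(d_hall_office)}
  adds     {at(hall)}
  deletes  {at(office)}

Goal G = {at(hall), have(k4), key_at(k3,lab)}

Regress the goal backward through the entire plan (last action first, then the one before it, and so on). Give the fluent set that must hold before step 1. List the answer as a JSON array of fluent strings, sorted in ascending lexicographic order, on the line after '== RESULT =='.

Regress step by step:
  through step 2 (move(office,hall)): drop {at(hall)}, keep {have(k4), key_at(k3,lab)}, require {at(office), open(d_hall_office)}
    → {at(office), have(k4), key_at(k3,lab), open(d_hall_office)}
  through step 1 (unlock(d_hall_office)): drop {open(d_hall_office)}, keep {at(office), have(k4), key_at(k3,lab)}, require {have(k2), locked(d_hall_office)}
    → {at(office), have(k2), have(k4), key_at(k3,lab), locked(d_hall_office)}

== RESULT ==
["at(office)", "have(k2)", "have(k4)", "key_at(k3,lab)", "locked(d_hall_office)"]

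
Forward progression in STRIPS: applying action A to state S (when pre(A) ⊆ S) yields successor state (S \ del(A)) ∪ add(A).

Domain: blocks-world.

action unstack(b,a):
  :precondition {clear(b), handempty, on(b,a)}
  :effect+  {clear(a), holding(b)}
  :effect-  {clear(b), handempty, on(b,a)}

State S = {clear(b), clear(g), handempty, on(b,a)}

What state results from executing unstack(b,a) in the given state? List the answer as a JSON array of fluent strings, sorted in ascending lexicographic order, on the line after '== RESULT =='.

Progress:
  pre ⊆ S: {clear(b), handempty, on(b,a)} ⊆ S  — applicable
  S \ del = {clear(g)}
  ∪ add   = {clear(a), clear(g), holding(b)}

== RESULT ==
["clear(a)", "clear(g)", "holding(b)"]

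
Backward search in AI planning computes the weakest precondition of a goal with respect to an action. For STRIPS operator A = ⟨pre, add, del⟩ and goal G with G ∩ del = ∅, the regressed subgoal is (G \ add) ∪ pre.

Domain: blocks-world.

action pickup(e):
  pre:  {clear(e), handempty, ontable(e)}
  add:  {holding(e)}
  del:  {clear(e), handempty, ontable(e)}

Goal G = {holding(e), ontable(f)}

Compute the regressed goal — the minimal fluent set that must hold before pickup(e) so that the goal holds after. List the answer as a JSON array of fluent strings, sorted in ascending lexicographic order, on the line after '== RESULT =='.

Regress:
  G ∩ del = {}  (empty — regression defined)
  G \ add = {holding(e), ontable(f)} \ {holding(e)} = {ontable(f)}
  ∪ pre   = {ontable(f)} ∪ {clear(e), handempty, ontable(e)}
          = {clear(e), handempty, ontable(e), ontable(f)}

== RESULT ==
["clear(e)", "handempty", "ontable(e)", "ontable(f)"]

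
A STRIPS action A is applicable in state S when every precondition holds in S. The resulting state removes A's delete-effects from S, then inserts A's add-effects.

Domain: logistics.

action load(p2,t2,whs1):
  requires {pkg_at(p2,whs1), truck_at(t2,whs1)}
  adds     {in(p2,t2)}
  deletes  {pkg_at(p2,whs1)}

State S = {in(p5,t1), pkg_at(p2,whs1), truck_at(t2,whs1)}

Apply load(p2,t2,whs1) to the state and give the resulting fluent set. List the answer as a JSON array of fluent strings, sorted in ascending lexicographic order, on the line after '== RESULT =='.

Progress:
  pre ⊆ S: {pkg_at(p2,whs1), truck_at(t2,whs1)} ⊆ S  — applicable
  S \ del = {in(p5,t1), truck_at(t2,whs1)}
  ∪ add   = {in(p2,t2), in(p5,t1), truck_at(t2,whs1)}

== RESULT ==
["in(p2,t2)", "in(p5,t1)", "truck_at(t2,whs1)"]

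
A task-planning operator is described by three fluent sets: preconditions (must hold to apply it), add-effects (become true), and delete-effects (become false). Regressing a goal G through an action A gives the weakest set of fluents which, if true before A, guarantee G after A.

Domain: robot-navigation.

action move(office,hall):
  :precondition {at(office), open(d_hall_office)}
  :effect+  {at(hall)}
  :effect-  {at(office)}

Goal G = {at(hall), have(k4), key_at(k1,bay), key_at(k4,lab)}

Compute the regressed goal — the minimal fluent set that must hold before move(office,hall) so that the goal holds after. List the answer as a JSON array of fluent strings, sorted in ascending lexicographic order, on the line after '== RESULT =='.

Compute (G \ add) ∪ pre:
  G ∩ del = {}  (empty — regression defined)
  G \ add = {at(hall), have(k4), key_at(k1,bay), key_at(k4,lab)} \ {at(hall)} = {have(k4), key_at(k1,bay), key_at(k4,lab)}
  ∪ pre   = {have(k4), key_at(k1,bay), key_at(k4,lab)} ∪ {at(office), open(d_hall_office)}
          = {at(office), have(k4), key_at(k1,bay), key_at(k4,lab), open(d_hall_office)}

== RESULT ==
["at(office)", "have(k4)", "key_at(k1,bay)", "key_at(k4,lab)", "open(d_hall_office)"]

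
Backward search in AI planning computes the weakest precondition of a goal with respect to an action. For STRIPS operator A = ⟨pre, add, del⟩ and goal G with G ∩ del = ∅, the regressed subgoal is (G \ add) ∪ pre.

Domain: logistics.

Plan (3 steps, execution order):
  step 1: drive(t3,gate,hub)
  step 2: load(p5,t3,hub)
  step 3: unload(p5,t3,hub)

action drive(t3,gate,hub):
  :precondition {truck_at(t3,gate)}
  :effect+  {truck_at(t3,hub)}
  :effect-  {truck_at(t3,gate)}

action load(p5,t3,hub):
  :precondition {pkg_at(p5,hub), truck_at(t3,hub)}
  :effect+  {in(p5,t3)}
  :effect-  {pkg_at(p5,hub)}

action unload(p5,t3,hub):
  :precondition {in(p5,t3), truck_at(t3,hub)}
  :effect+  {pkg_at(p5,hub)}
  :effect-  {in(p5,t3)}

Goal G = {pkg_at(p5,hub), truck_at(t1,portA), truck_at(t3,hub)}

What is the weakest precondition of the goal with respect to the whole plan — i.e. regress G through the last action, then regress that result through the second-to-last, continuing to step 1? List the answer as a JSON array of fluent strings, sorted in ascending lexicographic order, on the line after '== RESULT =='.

Work backward from the goal:
  through step 3 (unload(p5,t3,hub)): drop {pkg_at(p5,hub)}, keep {truck_at(t1,portA), truck_at(t3,hub)}, require {in(p5,t3), truck_at(t3,hub)}
    → {in(p5,t3), truck_at(t1,portA), truck_at(t3,hub)}
  through step 2 (load(p5,t3,hub)): drop {in(p5,t3)}, keep {truck_at(t1,portA), truck_at(t3,hub)}, require {pkg_at(p5,hub), truck_at(t3,hub)}
    → {pkg_at(p5,hub), truck_at(t1,portA), truck_at(t3,hub)}
  through step 1 (drive(t3,gate,hub)): drop {truck_at(t3,hub)}, keep {pkg_at(p5,hub), truck_at(t1,portA)}, require {truck_at(t3,gate)}
    → {pkg_at(p5,hub), truck_at(t1,portA), truck_at(t3,gate)}

== RESULT ==
["pkg_at(p5,hub)", "truck_at(t1,portA)", "truck_at(t3,gate)"]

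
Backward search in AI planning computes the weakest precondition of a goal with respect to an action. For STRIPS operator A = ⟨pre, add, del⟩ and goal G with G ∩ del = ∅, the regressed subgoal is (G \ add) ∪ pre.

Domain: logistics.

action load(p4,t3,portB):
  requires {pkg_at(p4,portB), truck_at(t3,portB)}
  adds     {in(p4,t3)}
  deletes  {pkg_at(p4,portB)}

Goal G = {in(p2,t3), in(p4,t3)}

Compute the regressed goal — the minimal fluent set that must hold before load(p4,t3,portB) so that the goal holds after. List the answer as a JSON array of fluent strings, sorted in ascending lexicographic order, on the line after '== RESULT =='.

Compute (G \ add) ∪ pre:
  G ∩ del = {}  (empty — regression defined)
  G \ add = {in(p2,t3), in(p4,t3)} \ {in(p4,t3)} = {in(p2,t3)}
  ∪ pre   = {in(p2,t3)} ∪ {pkg_at(p4,portB), truck_at(t3,portB)}
          = {in(p2,t3), pkg_at(p4,portB), truck_at(t3,portB)}

== RESULT ==
["in(p2,t3)", "pkg_at(p4,portB)", "truck_at(t3,portB)"]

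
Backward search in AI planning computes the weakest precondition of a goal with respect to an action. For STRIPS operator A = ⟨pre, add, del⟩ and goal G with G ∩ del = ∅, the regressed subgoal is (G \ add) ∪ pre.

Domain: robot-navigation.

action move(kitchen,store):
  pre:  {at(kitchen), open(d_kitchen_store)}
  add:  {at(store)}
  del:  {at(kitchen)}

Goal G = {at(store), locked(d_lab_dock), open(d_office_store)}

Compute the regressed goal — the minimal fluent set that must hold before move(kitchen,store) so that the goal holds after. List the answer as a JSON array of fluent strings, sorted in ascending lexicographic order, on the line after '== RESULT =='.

Compute (G \ add) ∪ pre:
  G ∩ del = {}  (empty — regression defined)
  G \ add = {at(store), locked(d_lab_dock), open(d_office_store)} \ {at(store)} = {locked(d_lab_dock), open(d_office_store)}
  ∪ pre   = {locked(d_lab_dock), open(d_office_store)} ∪ {at(kitchen), open(d_kitchen_store)}
          = {at(kitchen), locked(d_lab_dock), open(d_kitchen_store), open(d_office_store)}

== RESULT ==
["at(kitchen)", "locked(d_lab_dock)", "open(d_kitchen_store)", "open(d_office_store)"]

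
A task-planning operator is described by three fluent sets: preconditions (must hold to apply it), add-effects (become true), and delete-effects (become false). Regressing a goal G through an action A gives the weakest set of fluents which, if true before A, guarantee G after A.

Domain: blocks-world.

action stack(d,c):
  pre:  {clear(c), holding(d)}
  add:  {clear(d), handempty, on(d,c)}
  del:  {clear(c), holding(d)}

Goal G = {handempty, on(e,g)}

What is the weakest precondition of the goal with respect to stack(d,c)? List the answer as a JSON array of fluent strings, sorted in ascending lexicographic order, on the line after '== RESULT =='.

Regress:
  G ∩ del = {}  (empty — regression defined)
  G \ add = {handempty, on(e,g)} \ {clear(d), handempty, on(d,c)} = {on(e,g)}
  ∪ pre   = {on(e,g)} ∪ {clear(c), holding(d)}
          = {clear(c), holding(d), on(e,g)}

== RESULT ==
["clear(c)", "holding(d)", "on(e,g)"]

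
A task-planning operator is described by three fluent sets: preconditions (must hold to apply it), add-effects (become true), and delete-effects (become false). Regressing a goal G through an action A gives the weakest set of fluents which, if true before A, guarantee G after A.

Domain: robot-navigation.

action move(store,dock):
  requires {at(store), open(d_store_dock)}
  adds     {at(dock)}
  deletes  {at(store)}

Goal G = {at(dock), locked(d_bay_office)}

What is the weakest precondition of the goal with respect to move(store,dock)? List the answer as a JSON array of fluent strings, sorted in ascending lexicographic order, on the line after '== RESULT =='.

Regress:
  G ∩ del = {}  (empty — regression defined)
  G \ add = {at(dock), locked(d_bay_office)} \ {at(dock)} = {locked(d_bay_office)}
  ∪ pre   = {locked(d_bay_office)} ∪ {at(store), open(d_store_dock)}
          = {at(store), locked(d_bay_office), open(d_store_dock)}

== RESULT ==
["at(store)", "locked(d_bay_office)", "open(d_store_dock)"]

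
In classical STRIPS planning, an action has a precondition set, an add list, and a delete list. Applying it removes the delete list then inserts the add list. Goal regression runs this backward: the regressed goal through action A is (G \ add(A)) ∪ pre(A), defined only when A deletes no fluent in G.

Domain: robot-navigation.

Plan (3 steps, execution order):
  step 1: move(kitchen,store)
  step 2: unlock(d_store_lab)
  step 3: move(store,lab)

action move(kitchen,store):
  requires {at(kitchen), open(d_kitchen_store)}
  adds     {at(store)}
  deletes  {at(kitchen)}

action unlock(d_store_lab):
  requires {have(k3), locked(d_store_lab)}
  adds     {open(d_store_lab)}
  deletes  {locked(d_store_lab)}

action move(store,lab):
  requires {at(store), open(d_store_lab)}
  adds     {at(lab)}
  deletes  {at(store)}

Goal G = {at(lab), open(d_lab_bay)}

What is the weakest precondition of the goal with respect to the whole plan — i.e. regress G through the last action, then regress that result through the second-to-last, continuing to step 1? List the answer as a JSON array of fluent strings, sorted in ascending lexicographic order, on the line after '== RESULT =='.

Work backward from the goal:
  through step 3 (move(store,lab)): drop {at(lab)}, keep {open(d_lab_bay)}, require {at(store), open(d_store_lab)}
    → {at(store), open(d_lab_bay), open(d_store_lab)}
  through step 2 (unlock(d_store_lab)): drop {open(d_store_lab)}, keep {at(store), open(d_lab_bay)}, require {have(k3), locked(d_store_lab)}
    → {at(store), have(k3), locked(d_store_lab), open(d_lab_bay)}
  through step 1 (move(kitchen,store)): drop {at(store)}, keep {have(k3), locked(d_store_lab), open(d_lab_bay)}, require {at(kitchen), open(d_kitchen_store)}
    → {at(kitchen), have(k3), locked(d_store_lab), open(d_kitchen_store), open(d_lab_bay)}

== RESULT ==
["at(kitchen)", "have(k3)", "locked(d_store_lab)", "open(d_kitchen_store)", "open(d_lab_bay)"]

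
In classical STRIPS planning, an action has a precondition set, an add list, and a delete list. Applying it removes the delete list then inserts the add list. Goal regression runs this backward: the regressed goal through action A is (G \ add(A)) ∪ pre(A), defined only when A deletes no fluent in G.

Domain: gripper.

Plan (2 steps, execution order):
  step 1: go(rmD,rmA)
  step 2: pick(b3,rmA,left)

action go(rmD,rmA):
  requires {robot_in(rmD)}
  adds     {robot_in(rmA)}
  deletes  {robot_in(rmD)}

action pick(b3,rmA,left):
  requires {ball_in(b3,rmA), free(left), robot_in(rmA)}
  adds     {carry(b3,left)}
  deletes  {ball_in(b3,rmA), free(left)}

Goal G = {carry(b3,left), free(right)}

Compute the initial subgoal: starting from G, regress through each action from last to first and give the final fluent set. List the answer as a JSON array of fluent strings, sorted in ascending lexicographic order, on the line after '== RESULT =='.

Work backward from the goal:
  through step 2 (pick(b3,rmA,left)): drop {carry(b3,left)}, keep {free(right)}, require {ball_in(b3,rmA), free(left), robot_in(rmA)}
    → {ball_in(b3,rmA), free(left), free(right), robot_in(rmA)}
  through step 1 (go(rmD,rmA)): drop {robot_in(rmA)}, keep {ball_in(b3,rmA), free(left), free(right)}, require {robot_in(rmD)}
    → {ball_in(b3,rmA), free(left), free(right), robot_in(rmD)}

== RESULT ==
["ball_in(b3,rmA)", "free(left)", "free(right)", "robot_in(rmD)"]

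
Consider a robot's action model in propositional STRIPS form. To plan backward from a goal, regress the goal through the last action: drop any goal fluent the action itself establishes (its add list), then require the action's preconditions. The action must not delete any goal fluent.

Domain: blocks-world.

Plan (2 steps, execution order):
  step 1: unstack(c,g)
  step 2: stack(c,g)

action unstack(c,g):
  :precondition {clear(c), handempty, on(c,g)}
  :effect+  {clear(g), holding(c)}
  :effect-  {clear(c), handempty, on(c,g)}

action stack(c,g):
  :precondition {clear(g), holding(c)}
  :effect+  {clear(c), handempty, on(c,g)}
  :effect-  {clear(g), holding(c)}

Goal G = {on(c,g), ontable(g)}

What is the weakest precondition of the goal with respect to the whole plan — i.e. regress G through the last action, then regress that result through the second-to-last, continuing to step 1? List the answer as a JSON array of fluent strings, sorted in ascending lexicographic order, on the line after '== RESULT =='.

Work backward from the goal:
  through step 2 (stack(c,g)): drop {on(c,g)}, keep {ontable(g)}, require {clear(g), holding(c)}
    → {clear(g), holding(c), ontable(g)}
  through step 1 (unstack(c,g)): drop {clear(g), holding(c)}, keep {ontable(g)}, require {clear(c), handempty, on(c,g)}
    → {clear(c), handempty, on(c,g), ontable(g)}

== RESULT ==
["clear(c)", "handempty", "on(c,g)", "ontable(g)"]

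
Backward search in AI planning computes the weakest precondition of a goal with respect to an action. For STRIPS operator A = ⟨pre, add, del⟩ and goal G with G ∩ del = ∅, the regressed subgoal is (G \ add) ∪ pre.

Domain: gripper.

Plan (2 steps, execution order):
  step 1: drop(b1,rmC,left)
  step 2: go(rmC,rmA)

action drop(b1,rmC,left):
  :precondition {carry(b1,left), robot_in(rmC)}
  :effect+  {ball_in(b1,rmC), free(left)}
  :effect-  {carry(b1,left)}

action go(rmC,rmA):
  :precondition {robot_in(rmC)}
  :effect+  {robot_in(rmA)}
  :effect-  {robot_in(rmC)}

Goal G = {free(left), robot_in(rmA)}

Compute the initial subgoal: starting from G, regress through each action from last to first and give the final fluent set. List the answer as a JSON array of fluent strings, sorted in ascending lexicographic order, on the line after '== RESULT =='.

Work backward from the goal:
  through step 2 (go(rmC,rmA)): drop {robot_in(rmA)}, keep {free(left)}, require {robot_in(rmC)}
    → {free(left), robot_in(rmC)}
  through step 1 (drop(b1,rmC,left)): drop {free(left)}, keep {robot_in(rmC)}, require {carry(b1,left), robot_in(rmC)}
    → {carry(b1,left), robot_in(rmC)}

== RESULT ==
["carry(b1,left)", "robot_in(rmC)"]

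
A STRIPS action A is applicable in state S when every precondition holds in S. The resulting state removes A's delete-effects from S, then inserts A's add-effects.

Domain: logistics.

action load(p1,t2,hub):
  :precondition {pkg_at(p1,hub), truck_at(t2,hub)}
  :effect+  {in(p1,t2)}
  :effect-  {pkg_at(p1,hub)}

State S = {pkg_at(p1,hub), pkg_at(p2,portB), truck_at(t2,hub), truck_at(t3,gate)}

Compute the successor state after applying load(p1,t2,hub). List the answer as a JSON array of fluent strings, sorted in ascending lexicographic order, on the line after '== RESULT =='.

Compute (S \ del) ∪ add:
  pre ⊆ S: {pkg_at(p1,hub), truck_at(t2,hub)} ⊆ S  — applicable
  S \ del = {pkg_at(p2,portB), truck_at(t2,hub), truck_at(t3,gate)}
  ∪ add   = {in(p1,t2), pkg_at(p2,portB), truck_at(t2,hub), truck_at(t3,gate)}

== RESULT ==
["in(p1,t2)", "pkg_at(p2,portB)", "truck_at(t2,hub)", "truck_at(t3,gate)"]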